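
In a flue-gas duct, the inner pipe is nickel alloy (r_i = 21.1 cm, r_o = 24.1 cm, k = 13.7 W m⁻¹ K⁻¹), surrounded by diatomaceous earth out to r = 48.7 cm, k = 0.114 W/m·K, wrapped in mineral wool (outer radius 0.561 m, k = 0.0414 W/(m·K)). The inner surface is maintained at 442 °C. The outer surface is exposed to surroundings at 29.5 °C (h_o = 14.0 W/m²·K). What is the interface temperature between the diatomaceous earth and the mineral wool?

Series thermal resistances, inner to outer:
  R'_nickel alloy = ln(0.241/0.211)/(2πk) = 0.1329/(2π·13.7) = 0.001544 m·K/W
  R'_diatomaceous earth = ln(0.487/0.241)/(2πk) = 0.7035/(2π·0.114) = 0.9821 m·K/W
  R'_mineral wool = ln(0.561/0.487)/(2πk) = 0.1415/(2π·0.0414) = 0.5438 m·K/W
  R'_conv,out = 1/(2πr h) = 1/(2π·0.561·14.0) = 0.02026 m·K/W
ΣR = 0.001544 + 0.9821 + 0.5438 + 0.02026 = 1.548 m·K/W
Q' = ΔT/ΣR = (442 °C − 29.5 °C)/1.548 = 266.5 W/m
From the inner boundary to the diatomaceous earth/mineral wool interface, ΣR_partial = 0.9836 m·K/W.
T_interface = T_in − Q'·ΣR_partial = 442 °C − (266.5)(0.9836) = 180 °C

T = 180 °C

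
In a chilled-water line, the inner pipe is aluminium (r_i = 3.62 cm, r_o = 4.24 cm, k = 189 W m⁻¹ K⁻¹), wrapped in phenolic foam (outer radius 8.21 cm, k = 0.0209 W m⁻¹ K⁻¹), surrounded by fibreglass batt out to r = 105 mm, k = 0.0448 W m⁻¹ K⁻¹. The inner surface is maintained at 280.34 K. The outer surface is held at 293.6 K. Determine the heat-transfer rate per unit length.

Q' = 2.25 W/m

Series thermal resistances, inner to outer:
  R'_aluminium = ln(0.0424/0.0362)/(2πk) = 0.1581/(2π·189) = 1.331×10^-4 m·K/W
  R'_phenolic foam = ln(0.0821/0.0424)/(2πk) = 0.6608/(2π·0.0209) = 5.032 m·K/W
  R'_fibreglass batt = ln(0.105/0.0821)/(2πk) = 0.2460/(2π·0.0448) = 0.8740 m·K/W
ΣR = 1.331×10^-4 + 5.032 + 0.8740 = 5.906 m·K/W
Q' = ΔT/ΣR = (280.34 K − 293.6 K)/5.906 = -2.25 W/m
(Negative Q' ⇒ heat flows inward; heat gain = 2.25 W/m.)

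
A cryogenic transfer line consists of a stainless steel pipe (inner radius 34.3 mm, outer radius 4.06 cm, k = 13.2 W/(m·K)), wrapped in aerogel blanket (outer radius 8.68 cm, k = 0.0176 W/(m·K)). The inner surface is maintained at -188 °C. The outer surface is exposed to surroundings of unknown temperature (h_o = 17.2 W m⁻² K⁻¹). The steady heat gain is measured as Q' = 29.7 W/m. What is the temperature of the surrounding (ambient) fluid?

Series resistances:
  R'_stainless steel = ln(0.0406/0.0343)/(2πk) = 0.1686/(2π·13.2) = 0.002033 m·K/W
  R'_aerogel blanket = ln(0.0868/0.0406)/(2πk) = 0.7598/(2π·0.0176) = 6.871 m·K/W
  R'_conv,out = 1/(2πr h) = 1/(2π·0.0868·17.2) = 0.1066 m·K/W
ΣR = 6.980 m·K/W
ΔT = Q'·ΣR = 29.7 × 6.980 = 207.3 K
Heat flows inward, so T_out = T_in + ΔT = -188 + 207.3 = 19.3 °C

T_out = 19.3 °C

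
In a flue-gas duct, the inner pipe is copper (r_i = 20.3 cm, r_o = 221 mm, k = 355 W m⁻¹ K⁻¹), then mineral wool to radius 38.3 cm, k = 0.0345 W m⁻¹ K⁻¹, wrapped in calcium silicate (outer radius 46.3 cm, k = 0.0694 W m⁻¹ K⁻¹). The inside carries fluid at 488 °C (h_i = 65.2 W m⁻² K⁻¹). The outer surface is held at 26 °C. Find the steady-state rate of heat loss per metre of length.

Q' = 155 W/m

Resistance network (inner→outer):
  R'_conv,in = 1/(2πr h) = 1/(2π·0.203·65.2) = 0.01202 m·K/W
  R'_copper = ln(0.221/0.203)/(2πk) = 0.08496/(2π·355) = 3.809×10^-5 m·K/W
  R'_mineral wool = ln(0.383/0.221)/(2πk) = 0.5499/(2π·0.0345) = 2.537 m·K/W
  R'_calcium silicate = ln(0.463/0.383)/(2πk) = 0.1897/(2π·0.0694) = 0.4350 m·K/W
ΣR = 0.01202 + 3.809×10^-5 + 2.537 + 0.4350 = 2.984 m·K/W
Q' = ΔT/ΣR = (488 °C − 26 °C)/2.984 = 155 W/m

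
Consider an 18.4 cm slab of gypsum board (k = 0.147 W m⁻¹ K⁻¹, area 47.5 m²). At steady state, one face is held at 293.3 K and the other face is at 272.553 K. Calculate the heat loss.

Q = 787 W

Q = kA·ΔT/L = 0.147 × 47.5 × |293.3 K − 272.553 K| / 0.184 = 787 W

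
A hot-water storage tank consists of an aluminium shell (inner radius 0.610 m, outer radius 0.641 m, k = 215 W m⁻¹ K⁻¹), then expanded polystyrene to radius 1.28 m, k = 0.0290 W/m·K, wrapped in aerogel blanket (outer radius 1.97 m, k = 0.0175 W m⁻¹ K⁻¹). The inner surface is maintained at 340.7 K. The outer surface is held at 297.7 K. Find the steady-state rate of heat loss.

Resistance network (inner→outer):
  R_aluminium = (1/0.610 − 1/0.641)/(4πk) = 0.07928/(4π·215) = 2.934×10^-5 K/W
  R_expanded polystyrene = (1/0.641 − 1/1.28)/(4πk) = 0.7788/(4π·0.0290) = 2.137 K/W
  R_aerogel blanket = (1/1.28 − 1/1.97)/(4πk) = 0.2736/(4π·0.0175) = 1.244 K/W
ΣR = 2.934×10^-5 + 2.137 + 1.244 = 3.381 K/W
Q = ΔT/ΣR = (340.7 K − 297.7 K)/3.381 = 12.7 W

Q = 12.7 W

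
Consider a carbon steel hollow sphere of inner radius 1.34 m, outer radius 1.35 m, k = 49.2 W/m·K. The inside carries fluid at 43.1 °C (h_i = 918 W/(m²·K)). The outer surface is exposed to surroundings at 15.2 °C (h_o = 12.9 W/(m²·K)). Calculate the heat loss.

Resistance network (inner→outer):
  R_conv,in = 1/(4πr²h) = 1/(4π·1.34²·918) = 4.828×10^-5 K/W
  R_carbon steel = (1/1.34 − 1/1.35)/(4πk) = 0.005528/(4π·49.2) = 8.941×10^-6 K/W
  R_conv,out = 1/(4πr²h) = 1/(4π·1.35²·12.9) = 0.003385 K/W
ΣR = 4.828×10^-5 + 8.941×10^-6 + 0.003385 = 0.003442 K/W
Q = ΔT/ΣR = (43.1 °C − 15.2 °C)/0.003442 = 8110 W

Q = 8110 W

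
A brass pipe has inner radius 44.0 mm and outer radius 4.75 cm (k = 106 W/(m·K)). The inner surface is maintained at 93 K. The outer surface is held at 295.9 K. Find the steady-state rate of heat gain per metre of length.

Q' = 2πk·ΔT/ln(r₂/r₁) = 2π × 106 × 202.9 / ln(0.0475/0.0440) = 1.77×10^6 W/m

Q' = 1.77×10^6 W/m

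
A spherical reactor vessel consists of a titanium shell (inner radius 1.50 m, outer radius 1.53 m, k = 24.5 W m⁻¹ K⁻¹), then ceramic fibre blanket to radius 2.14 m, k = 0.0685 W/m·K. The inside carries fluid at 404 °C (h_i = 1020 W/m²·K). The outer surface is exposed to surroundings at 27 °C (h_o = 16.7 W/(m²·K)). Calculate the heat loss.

Series thermal resistances, inner to outer:
  R_conv,in = 1/(4πr²h) = 1/(4π·1.50²·1020) = 3.467×10^-5 K/W
  R_titanium = (1/1.50 − 1/1.53)/(4πk) = 0.01307/(4π·24.5) = 4.246×10^-5 K/W
  R_ceramic fibre blanket = (1/1.53 − 1/2.14)/(4πk) = 0.1863/(4π·0.0685) = 0.2164 K/W
  R_conv,out = 1/(4πr²h) = 1/(4π·2.14²·16.7) = 0.001041 K/W
ΣR = 3.467×10^-5 + 4.246×10^-5 + 0.2164 + 0.001041 = 0.2175 K/W
Q = ΔT/ΣR = (404 °C − 27 °C)/0.2175 = 1730 W

Q = 1730 W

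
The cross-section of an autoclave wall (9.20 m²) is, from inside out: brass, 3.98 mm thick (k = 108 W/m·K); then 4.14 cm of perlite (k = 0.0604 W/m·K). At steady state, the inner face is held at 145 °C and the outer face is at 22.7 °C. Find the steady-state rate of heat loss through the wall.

Q = 1640 W

Series thermal resistances, inner to outer:
  R_brass = L/(kA) = 0.00398/(108·9.20) = 4.006×10^-6 K/W
  R_perlite = L/(kA) = 0.0414/(0.0604·9.20) = 0.07450 K/W
ΣR = 4.006×10^-6 + 0.07450 = 0.07450 K/W
Q = ΔT/ΣR = (145 °C − 22.7 °C)/0.07450 = 1640 W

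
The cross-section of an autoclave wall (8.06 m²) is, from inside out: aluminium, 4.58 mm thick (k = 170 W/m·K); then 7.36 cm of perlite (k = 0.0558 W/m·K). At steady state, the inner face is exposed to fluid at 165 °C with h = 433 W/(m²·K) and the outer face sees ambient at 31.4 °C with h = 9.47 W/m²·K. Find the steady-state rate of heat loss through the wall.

Treat each layer as a resistance in series:
  R_conv,in = 1/(hA) = 1/(433·8.06) = 2.865×10^-4 K/W
  R_aluminium = L/(kA) = 0.00458/(170·8.06) = 3.343×10^-6 K/W
  R_perlite = L/(kA) = 0.0736/(0.0558·8.06) = 0.1636 K/W
  R_conv,out = 1/(hA) = 1/(9.47·8.06) = 0.01310 K/W
ΣR = 2.865×10^-4 + 3.343×10^-6 + 0.1636 + 0.01310 = 0.1770 K/W
Q = ΔT/ΣR = (165 °C − 31.4 °C)/0.1770 = 755 W

Q = 755 W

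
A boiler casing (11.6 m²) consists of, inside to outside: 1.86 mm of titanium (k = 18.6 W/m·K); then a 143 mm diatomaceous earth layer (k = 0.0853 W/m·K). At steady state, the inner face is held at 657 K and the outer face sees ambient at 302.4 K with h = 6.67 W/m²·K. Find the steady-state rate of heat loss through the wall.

Treat each layer as a resistance in series:
  R_titanium = L/(kA) = 0.00186/(18.6·11.6) = 8.621×10^-6 K/W
  R_diatomaceous earth = L/(kA) = 0.143/(0.0853·11.6) = 0.1445 K/W
  R_conv,out = 1/(hA) = 1/(6.67·11.6) = 0.01292 K/W
ΣR = 8.621×10^-6 + 0.1445 + 0.01292 = 0.1574 K/W
Q = ΔT/ΣR = (657 K − 302.4 K)/0.1574 = 2250 W

Q = 2.25 kW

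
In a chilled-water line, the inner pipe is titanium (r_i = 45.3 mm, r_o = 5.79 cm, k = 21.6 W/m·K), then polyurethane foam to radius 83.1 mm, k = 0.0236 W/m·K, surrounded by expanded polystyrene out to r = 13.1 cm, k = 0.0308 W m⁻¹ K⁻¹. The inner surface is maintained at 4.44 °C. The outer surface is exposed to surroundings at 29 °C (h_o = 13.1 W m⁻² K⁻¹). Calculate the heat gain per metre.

Resistance network (inner→outer):
  R'_titanium = ln(0.0579/0.0453)/(2πk) = 0.2454/(2π·21.6) = 0.001808 m·K/W
  R'_polyurethane foam = ln(0.0831/0.0579)/(2πk) = 0.3613/(2π·0.0236) = 2.437 m·K/W
  R'_expanded polystyrene = ln(0.131/0.0831)/(2πk) = 0.4552/(2π·0.0308) = 2.352 m·K/W
  R'_conv,out = 1/(2πr h) = 1/(2π·0.131·13.1) = 0.09274 m·K/W
ΣR = 0.001808 + 2.437 + 2.352 + 0.09274 = 4.884 m·K/W
Q' = ΔT/ΣR = (4.44 °C − 29 °C)/4.884 = -5.03 W/m
(Negative Q' ⇒ heat flows inward; heat gain = 5.03 W/m.)

Q' = 5.03 W/m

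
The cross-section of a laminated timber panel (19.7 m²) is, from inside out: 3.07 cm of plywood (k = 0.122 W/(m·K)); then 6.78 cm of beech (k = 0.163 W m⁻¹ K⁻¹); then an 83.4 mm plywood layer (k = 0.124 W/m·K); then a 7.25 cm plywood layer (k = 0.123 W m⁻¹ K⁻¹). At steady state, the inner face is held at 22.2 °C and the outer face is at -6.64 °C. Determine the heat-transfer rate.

Series thermal resistances, inner to outer:
  R_plywood = L/(kA) = 0.0307/(0.122·19.7) = 0.01277 K/W
  R_beech = L/(kA) = 0.0678/(0.163·19.7) = 0.02111 K/W
  R_plywood = L/(kA) = 0.0834/(0.124·19.7) = 0.03414 K/W
  R_plywood = L/(kA) = 0.0725/(0.123·19.7) = 0.02992 K/W
ΣR = 0.01277 + 0.02111 + 0.03414 + 0.02992 = 0.09794 K/W
Q = ΔT/ΣR = (22.2 °C − -6.64 °C)/0.09794 = 294 W

Q = 294 W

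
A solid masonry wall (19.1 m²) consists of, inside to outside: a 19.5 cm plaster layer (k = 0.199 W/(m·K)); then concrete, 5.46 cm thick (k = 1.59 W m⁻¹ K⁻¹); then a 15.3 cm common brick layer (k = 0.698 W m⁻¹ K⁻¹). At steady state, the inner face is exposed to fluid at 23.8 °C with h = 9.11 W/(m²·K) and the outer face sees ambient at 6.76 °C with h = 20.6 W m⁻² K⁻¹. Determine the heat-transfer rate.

Treat each layer as a resistance in series:
  R_conv,in = 1/(hA) = 1/(9.11·19.1) = 0.005747 K/W
  R_plaster = L/(kA) = 0.195/(0.199·19.1) = 0.05130 K/W
  R_concrete = L/(kA) = 0.0546/(1.59·19.1) = 0.001798 K/W
  R_common brick = L/(kA) = 0.153/(0.698·19.1) = 0.01148 K/W
  R_conv,out = 1/(hA) = 1/(20.6·19.1) = 0.002542 K/W
ΣR = 0.005747 + 0.05130 + 0.001798 + 0.01148 + 0.002542 = 0.07287 K/W
Q = ΔT/ΣR = (23.8 °C − 6.76 °C)/0.07287 = 234 W

Q = 234 W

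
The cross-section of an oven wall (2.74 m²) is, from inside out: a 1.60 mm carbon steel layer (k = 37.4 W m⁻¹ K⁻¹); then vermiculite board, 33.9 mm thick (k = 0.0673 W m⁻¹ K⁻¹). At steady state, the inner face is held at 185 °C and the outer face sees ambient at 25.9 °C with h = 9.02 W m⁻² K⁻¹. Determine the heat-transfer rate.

Q = 709 W

Resistance network (inner→outer):
  R_carbon steel = L/(kA) = 0.00160/(37.4·2.74) = 1.561×10^-5 K/W
  R_vermiculite board = L/(kA) = 0.0339/(0.0673·2.74) = 0.1838 K/W
  R_conv,out = 1/(hA) = 1/(9.02·2.74) = 0.04046 K/W
ΣR = 1.561×10^-5 + 0.1838 + 0.04046 = 0.2243 K/W
Q = ΔT/ΣR = (185 °C − 25.9 °C)/0.2243 = 709 W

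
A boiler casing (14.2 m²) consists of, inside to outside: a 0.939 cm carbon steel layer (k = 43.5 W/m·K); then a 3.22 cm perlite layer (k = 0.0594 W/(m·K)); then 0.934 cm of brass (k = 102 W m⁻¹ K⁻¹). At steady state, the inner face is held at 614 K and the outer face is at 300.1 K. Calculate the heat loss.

Resistance network (inner→outer):
  R_carbon steel = L/(kA) = 0.00939/(43.5·14.2) = 1.520×10^-5 K/W
  R_perlite = L/(kA) = 0.0322/(0.0594·14.2) = 0.03818 K/W
  R_brass = L/(kA) = 0.00934/(102·14.2) = 6.448×10^-6 K/W
ΣR = 1.520×10^-5 + 0.03818 + 6.448×10^-6 = 0.03820 K/W
Q = ΔT/ΣR = (614 K − 300.1 K)/0.03820 = 8220 W

Q = 8.22 kW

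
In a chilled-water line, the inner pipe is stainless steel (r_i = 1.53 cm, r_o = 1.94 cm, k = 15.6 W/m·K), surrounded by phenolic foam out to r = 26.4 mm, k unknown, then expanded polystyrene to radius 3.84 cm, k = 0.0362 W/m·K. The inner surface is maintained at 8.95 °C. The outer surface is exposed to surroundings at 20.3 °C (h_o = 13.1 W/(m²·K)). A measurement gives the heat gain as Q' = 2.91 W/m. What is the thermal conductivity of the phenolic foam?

ΣR = ΔT/Q' = |8.95 − 20.3|/2.91 = 3.900 m·K/W
Known resistances:
  R'_stainless steel = ln(0.0194/0.0153)/(2πk) = 0.2374/(2π·15.6) = 0.002422 m·K/W
  R'_expanded polystyrene = ln(0.0384/0.0264)/(2πk) = 0.3747/(2π·0.0362) = 1.647 m·K/W
  R'_conv,out = 1/(2πr h) = 1/(2π·0.0384·13.1) = 0.3164 m·K/W
R_phenolic foam = ΣR − ΣR_known = 3.900 − 1.966 = 1.934 m·K/W
ln(r₂/r₁)/(2πk) = 1.934 ⇒ k = 0.3081/(2π·1.934) = 0.0254 W/m·K

k = 0.0254 W/m·K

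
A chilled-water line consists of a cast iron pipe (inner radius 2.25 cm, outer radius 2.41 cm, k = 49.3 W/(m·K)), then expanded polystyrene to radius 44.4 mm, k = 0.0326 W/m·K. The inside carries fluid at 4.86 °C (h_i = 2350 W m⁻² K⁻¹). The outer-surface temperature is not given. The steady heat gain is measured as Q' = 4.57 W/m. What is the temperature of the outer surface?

T_out = 18.5 °C

Series resistances:
  R'_conv,in = 1/(2πr h) = 1/(2π·0.0225·2350) = 0.003010 m·K/W
  R'_cast iron = ln(0.0241/0.0225)/(2πk) = 0.06870/(2π·49.3) = 2.218×10^-4 m·K/W
  R'_expanded polystyrene = ln(0.0444/0.0241)/(2πk) = 0.6110/(2π·0.0326) = 2.983 m·K/W
ΣR = 2.986 m·K/W
ΔT = Q'·ΣR = 4.57 × 2.986 = 13.65 K
Heat flows inward, so T_out = T_in + ΔT = 4.86 + 13.65 = 18.5 °C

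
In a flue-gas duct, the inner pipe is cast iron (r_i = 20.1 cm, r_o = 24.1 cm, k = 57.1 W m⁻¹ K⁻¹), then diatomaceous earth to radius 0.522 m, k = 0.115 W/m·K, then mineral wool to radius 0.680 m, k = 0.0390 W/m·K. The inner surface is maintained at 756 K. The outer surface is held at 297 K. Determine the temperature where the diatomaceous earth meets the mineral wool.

Series thermal resistances, inner to outer:
  R'_cast iron = ln(0.241/0.201)/(2πk) = 0.1815/(2π·57.1) = 5.059×10^-4 m·K/W
  R'_diatomaceous earth = ln(0.522/0.241)/(2πk) = 0.7729/(2π·0.115) = 1.070 m·K/W
  R'_mineral wool = ln(0.680/0.522)/(2πk) = 0.2644/(2π·0.0390) = 1.079 m·K/W
ΣR = 5.059×10^-4 + 1.070 + 1.079 = 2.150 m·K/W
Q' = ΔT/ΣR = (756 K − 297 K)/2.150 = 213.5 W/m
From the inner boundary to the diatomaceous earth/mineral wool interface, ΣR_partial = 1.071 m·K/W.
T_interface = T_in − Q'·ΣR_partial = 756 K − (213.5)(1.071) = 527 K

T = 527 K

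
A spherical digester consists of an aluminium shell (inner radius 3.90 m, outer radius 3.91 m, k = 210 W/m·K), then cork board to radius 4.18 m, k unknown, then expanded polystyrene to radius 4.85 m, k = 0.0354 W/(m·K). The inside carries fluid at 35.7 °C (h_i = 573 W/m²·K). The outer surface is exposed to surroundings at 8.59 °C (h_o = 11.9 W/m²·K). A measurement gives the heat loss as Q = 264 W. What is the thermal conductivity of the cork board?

k = 0.0468 W/m·K

ΣR = ΔT/Q = |35.7 − 8.59|/264 = 0.1027 K/W
Known resistances:
  R_conv,in = 1/(4πr²h) = 1/(4π·3.90²·573) = 9.131×10^-6 K/W
  R_aluminium = (1/3.90 − 1/3.91)/(4πk) = 6.558×10^-4/(4π·210) = 2.485×10^-7 K/W
  R_expanded polystyrene = (1/4.18 − 1/4.85)/(4πk) = 0.03305/(4π·0.0354) = 0.07429 K/W
  R_conv,out = 1/(4πr²h) = 1/(4π·4.85²·11.9) = 2.843×10^-4 K/W
R_cork board = ΣR − ΣR_known = 0.1027 − 0.07458 = 0.02812 K/W
(1/r₁−1/r₂)/(4πk) = 0.02812 ⇒ k = 0.01652/(4π·0.02812) = 0.0468 W/m·K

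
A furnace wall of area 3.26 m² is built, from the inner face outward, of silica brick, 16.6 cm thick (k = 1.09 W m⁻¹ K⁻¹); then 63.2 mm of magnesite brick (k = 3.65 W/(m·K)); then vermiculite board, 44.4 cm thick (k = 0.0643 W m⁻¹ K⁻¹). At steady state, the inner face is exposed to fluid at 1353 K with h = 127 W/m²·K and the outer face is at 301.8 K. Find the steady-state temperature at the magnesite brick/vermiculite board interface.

Resistance network (inner→outer):
  R_conv,in = 1/(hA) = 1/(127·3.26) = 0.002415 K/W
  R_silica brick = L/(kA) = 0.166/(1.09·3.26) = 0.04672 K/W
  R_magnesite brick = L/(kA) = 0.0632/(3.65·3.26) = 0.005311 K/W
  R_vermiculite board = L/(kA) = 0.444/(0.0643·3.26) = 2.118 K/W
ΣR = 0.002415 + 0.04672 + 0.005311 + 2.118 = 2.172 K/W
Q = ΔT/ΣR = (1353 K − 301.8 K)/2.172 = 484.0 W
From the inner boundary to the magnesite brick/vermiculite board interface, ΣR_partial = 0.05445 K/W.
T_interface = T_in − Q·ΣR_partial = 1353 K − (484.0)(0.05445) = 1327 K

T = 1327 K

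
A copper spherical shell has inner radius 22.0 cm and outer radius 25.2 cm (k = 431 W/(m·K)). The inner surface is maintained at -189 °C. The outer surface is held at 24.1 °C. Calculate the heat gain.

Q = 2000 kW

Q = 4πk·ΔT/(1/r₁ − 1/r₂) = 4π × 431 × 213.1 / (1/0.220 − 1/0.252) = 2.00×10^6 W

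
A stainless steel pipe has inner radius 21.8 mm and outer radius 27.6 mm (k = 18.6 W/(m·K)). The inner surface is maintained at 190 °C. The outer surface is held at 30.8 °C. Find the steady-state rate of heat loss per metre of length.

Q' = 2πk·ΔT/ln(r₂/r₁) = 2π × 18.6 × 159.2 / ln(0.0276/0.0218) = 78900 W/m

Q' = 78900 W/m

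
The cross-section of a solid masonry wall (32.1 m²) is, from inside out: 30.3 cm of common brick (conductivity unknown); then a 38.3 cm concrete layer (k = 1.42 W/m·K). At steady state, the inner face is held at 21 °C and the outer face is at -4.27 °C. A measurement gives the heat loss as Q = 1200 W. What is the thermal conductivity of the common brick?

k = 0.746 W/m·K

ΣR = ΔT/Q = |21 − -4.27|/1200 = 0.02106 K/W
Known resistances:
  R_concrete = L/(kA) = 0.383/(1.42·32.1) = 0.008402 K/W
R_common brick = ΣR − ΣR_known = 0.02106 − 0.008402 = 0.01266 K/W
L/(kA) = 0.01266 ⇒ k = 0.303/(0.01266·32.1) = 0.746 W/m·K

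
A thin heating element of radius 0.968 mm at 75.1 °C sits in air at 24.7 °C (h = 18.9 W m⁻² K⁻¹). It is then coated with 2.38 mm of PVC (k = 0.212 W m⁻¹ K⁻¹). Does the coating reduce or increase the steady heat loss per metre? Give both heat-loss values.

increases: 5.79 → 14.6 W/m

Critical radius for a cylinder: r_cr = k/h = 0.0112 m = 1.12 cm.
Outer radius after coating: r₂ = 9.68×10^-4 + 0.00238 = 0.003348 m.
Since r₁ < r_cr and r₂ ≤ r_cr, the coating moves toward the maximum at r_cr — heat loss rises.
Bare: R = 1/(2πr₁h) = 8.699 m·K/W; Q = 50.4/8.699 = 5.79 W/m.
Coated: R = R_cond + R_conv = 3.447 m·K/W; Q = 50.4/3.447 = 14.6 W/m.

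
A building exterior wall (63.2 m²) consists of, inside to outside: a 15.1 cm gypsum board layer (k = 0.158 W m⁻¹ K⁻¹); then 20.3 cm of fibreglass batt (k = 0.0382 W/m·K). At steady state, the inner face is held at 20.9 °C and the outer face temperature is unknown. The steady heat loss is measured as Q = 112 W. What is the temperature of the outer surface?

Sum the resistances:
  R_gypsum board = L/(kA) = 0.151/(0.158·63.2) = 0.01512 K/W
  R_fibreglass batt = L/(kA) = 0.203/(0.0382·63.2) = 0.08408 K/W
ΣR = 0.09921 K/W
ΔT = Q·ΣR = 112 × 0.09921 = 11.11 K
Heat flows outward, so T_out = T_in − ΔT = 20.9 − 11.11 = 9.79 °C

T_out = 9.79 °C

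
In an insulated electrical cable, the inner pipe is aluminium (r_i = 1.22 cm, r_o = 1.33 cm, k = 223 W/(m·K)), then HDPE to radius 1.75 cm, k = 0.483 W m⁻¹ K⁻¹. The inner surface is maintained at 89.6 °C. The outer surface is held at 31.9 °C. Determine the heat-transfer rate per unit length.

Treat each layer as a resistance in series:
  R'_aluminium = ln(0.0133/0.0122)/(2πk) = 0.08633/(2π·223) = 6.161×10^-5 m·K/W
  R'_HDPE = ln(0.0175/0.0133)/(2πk) = 0.2744/(2π·0.483) = 0.09043 m·K/W
ΣR = 6.161×10^-5 + 0.09043 = 0.09049 m·K/W
Q' = ΔT/ΣR = (89.6 °C − 31.9 °C)/0.09049 = 638 W/m

Q' = 638 W/m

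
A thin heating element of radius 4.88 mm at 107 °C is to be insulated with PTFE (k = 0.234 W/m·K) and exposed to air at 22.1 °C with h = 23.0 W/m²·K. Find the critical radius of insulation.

r_cr = 1.02 cm

For a cylinder, r_cr = k_ins/h = 0.234/23.0 = 0.0102 m = 1.02 cm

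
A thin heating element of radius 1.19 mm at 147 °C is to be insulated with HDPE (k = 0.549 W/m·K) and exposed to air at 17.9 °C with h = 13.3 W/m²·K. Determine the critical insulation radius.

For a cylinder, r_cr = k_ins/h = 0.549/13.3 = 0.0413 m = 4.13 cm

r_cr = 4.13 cm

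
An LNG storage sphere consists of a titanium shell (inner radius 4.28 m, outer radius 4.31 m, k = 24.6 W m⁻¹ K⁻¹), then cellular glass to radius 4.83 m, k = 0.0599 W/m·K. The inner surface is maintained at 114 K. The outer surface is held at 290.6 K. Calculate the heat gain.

Treat each layer as a resistance in series:
  R_titanium = (1/4.28 − 1/4.31)/(4πk) = 0.001626/(4π·24.6) = 5.261×10^-6 K/W
  R_cellular glass = (1/4.31 − 1/4.83)/(4πk) = 0.02498/(4π·0.0599) = 0.03319 K/W
ΣR = 5.261×10^-6 + 0.03319 = 0.03320 K/W
Q = ΔT/ΣR = (114 K − 290.6 K)/0.03320 = -5320 W
(Negative Q ⇒ heat flows inward; heat gain = 5320 W.)

Q = 5.32 kW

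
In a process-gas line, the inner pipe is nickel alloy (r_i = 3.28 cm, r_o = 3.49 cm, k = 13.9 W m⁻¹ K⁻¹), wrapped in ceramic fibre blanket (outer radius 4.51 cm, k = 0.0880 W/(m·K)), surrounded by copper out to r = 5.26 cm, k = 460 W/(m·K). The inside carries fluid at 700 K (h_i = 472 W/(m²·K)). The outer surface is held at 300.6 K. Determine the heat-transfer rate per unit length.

Series thermal resistances, inner to outer:
  R'_conv,in = 1/(2πr h) = 1/(2π·0.0328·472) = 0.01028 m·K/W
  R'_nickel alloy = ln(0.0349/0.0328)/(2πk) = 0.06206/(2π·13.9) = 7.106×10^-4 m·K/W
  R'_ceramic fibre blanket = ln(0.0451/0.0349)/(2πk) = 0.2564/(2π·0.0880) = 0.4637 m·K/W
  R'_copper = ln(0.0526/0.0451)/(2πk) = 0.1538/(2π·460) = 5.322×10^-5 m·K/W
ΣR = 0.01028 + 7.106×10^-4 + 0.4637 + 5.322×10^-5 = 0.4747 m·K/W
Q' = ΔT/ΣR = (700 K − 300.6 K)/0.4747 = 841 W/m

Q' = 841 W/m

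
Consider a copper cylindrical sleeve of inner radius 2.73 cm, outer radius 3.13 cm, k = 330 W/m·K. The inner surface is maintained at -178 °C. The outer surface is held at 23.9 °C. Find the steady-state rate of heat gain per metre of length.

Q' = 2πk·ΔT/ln(r₂/r₁) = 2π × 330 × 201.9 / ln(0.0313/0.0273) = 3.06×10^6 W/m

Q' = 3060 kW/m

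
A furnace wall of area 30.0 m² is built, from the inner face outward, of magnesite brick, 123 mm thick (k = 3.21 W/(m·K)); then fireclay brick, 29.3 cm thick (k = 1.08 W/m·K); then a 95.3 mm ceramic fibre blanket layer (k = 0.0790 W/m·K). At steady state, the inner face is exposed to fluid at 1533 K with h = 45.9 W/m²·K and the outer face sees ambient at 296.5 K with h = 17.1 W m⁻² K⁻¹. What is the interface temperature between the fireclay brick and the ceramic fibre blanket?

T = 1276 K

Treat each layer as a resistance in series:
  R_conv,in = 1/(hA) = 1/(45.9·30.0) = 7.262×10^-4 K/W
  R_magnesite brick = L/(kA) = 0.123/(3.21·30.0) = 0.001277 K/W
  R_fireclay brick = L/(kA) = 0.293/(1.08·30.0) = 0.009043 K/W
  R_ceramic fibre blanket = L/(kA) = 0.0953/(0.0790·30.0) = 0.04021 K/W
  R_conv,out = 1/(hA) = 1/(17.1·30.0) = 0.001949 K/W
ΣR = 7.262×10^-4 + 0.001277 + 0.009043 + 0.04021 + 0.001949 = 0.05321 K/W
Q = ΔT/ΣR = (1533 K − 296.5 K)/0.05321 = 23240 W
From the inner boundary to the fireclay brick/ceramic fibre blanket interface, ΣR_partial = 0.01105 K/W.
T_interface = T_in − Q·ΣR_partial = 1533 K − (23240)(0.01105) = 1276 K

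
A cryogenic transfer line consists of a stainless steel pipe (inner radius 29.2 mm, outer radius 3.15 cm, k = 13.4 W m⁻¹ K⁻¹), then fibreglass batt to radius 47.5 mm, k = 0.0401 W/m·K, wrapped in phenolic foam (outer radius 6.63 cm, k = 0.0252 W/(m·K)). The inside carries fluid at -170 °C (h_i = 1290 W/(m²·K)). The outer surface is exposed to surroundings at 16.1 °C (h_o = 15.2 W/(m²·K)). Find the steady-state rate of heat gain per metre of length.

Resistance network (inner→outer):
  R'_conv,in = 1/(2πr h) = 1/(2π·0.0292·1290) = 0.004225 m·K/W
  R'_stainless steel = ln(0.0315/0.0292)/(2πk) = 0.07582/(2π·13.4) = 9.005×10^-4 m·K/W
  R'_fibreglass batt = ln(0.0475/0.0315)/(2πk) = 0.4107/(2π·0.0401) = 1.630 m·K/W
  R'_phenolic foam = ln(0.0663/0.0475)/(2πk) = 0.3335/(2π·0.0252) = 2.106 m·K/W
  R'_conv,out = 1/(2πr h) = 1/(2π·0.0663·15.2) = 0.1579 m·K/W
ΣR = 0.004225 + 9.005×10^-4 + 1.630 + 2.106 + 0.1579 = 3.899 m·K/W
Q' = ΔT/ΣR = (-170 °C − 16.1 °C)/3.899 = -47.7 W/m
(Negative Q' ⇒ heat flows inward; heat gain = 47.7 W/m.)

Q' = 47.7 W/m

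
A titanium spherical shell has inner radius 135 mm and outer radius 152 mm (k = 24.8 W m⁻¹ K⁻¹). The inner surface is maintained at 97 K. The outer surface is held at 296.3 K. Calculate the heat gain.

Q = 75.0 kW

Q = 4πk·ΔT/(1/r₁ − 1/r₂) = 4π × 24.8 × 199.3 / (1/0.135 − 1/0.152) = 75000 W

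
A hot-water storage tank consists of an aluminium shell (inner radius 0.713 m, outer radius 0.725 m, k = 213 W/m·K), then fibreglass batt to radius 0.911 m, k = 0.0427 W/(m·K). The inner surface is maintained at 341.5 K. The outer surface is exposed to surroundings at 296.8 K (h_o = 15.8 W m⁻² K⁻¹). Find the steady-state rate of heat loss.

Q = 84.2 W

Resistance network (inner→outer):
  R_aluminium = (1/0.713 − 1/0.725)/(4πk) = 0.02321/(4π·213) = 8.673×10^-6 K/W
  R_fibreglass batt = (1/0.725 − 1/0.911)/(4πk) = 0.2816/(4π·0.0427) = 0.5248 K/W
  R_conv,out = 1/(4πr²h) = 1/(4π·0.911²·15.8) = 0.006069 K/W
ΣR = 8.673×10^-6 + 0.5248 + 0.006069 = 0.5309 K/W
Q = ΔT/ΣR = (341.5 K − 296.8 K)/0.5309 = 84.2 W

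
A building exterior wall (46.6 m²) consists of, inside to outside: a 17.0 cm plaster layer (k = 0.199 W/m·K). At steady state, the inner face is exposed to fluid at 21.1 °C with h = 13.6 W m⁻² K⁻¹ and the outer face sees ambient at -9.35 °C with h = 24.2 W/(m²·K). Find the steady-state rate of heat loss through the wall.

Q = 1460 W

Series thermal resistances, inner to outer:
  R_conv,in = 1/(hA) = 1/(13.6·46.6) = 0.001578 K/W
  R_plaster = L/(kA) = 0.170/(0.199·46.6) = 0.01833 K/W
  R_conv,out = 1/(hA) = 1/(24.2·46.6) = 8.867×10^-4 K/W
ΣR = 0.001578 + 0.01833 + 8.867×10^-4 = 0.02079 K/W
Q = ΔT/ΣR = (21.1 °C − -9.35 °C)/0.02079 = 1460 W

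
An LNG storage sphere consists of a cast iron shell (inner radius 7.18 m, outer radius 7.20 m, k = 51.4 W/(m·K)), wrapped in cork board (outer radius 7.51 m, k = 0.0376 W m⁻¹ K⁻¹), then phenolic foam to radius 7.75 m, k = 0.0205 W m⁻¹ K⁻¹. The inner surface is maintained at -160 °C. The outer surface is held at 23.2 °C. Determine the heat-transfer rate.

Q = 6.51 kW

Series thermal resistances, inner to outer:
  R_cast iron = (1/7.18 − 1/7.20)/(4πk) = 3.869×10^-4/(4π·51.4) = 5.990×10^-7 K/W
  R_cork board = (1/7.20 − 1/7.51)/(4πk) = 0.005733/(4π·0.0376) = 0.01213 K/W
  R_phenolic foam = (1/7.51 − 1/7.75)/(4πk) = 0.004124/(4π·0.0205) = 0.01601 K/W
ΣR = 5.990×10^-7 + 0.01213 + 0.01601 = 0.02814 K/W
Q = ΔT/ΣR = (-160 °C − 23.2 °C)/0.02814 = -6510 W
(Negative Q ⇒ heat flows inward; heat gain = 6510 W.)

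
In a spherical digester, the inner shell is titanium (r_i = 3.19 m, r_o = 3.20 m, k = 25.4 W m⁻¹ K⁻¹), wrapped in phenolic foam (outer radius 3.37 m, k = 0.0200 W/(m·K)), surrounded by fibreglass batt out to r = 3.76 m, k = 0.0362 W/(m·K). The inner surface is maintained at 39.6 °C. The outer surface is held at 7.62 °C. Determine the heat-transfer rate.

Treat each layer as a resistance in series:
  R_titanium = (1/3.19 − 1/3.20)/(4πk) = 9.796×10^-4/(4π·25.4) = 3.069×10^-6 K/W
  R_phenolic foam = (1/3.20 − 1/3.37)/(4πk) = 0.01576/(4π·0.0200) = 0.06272 K/W
  R_fibreglass batt = (1/3.37 − 1/3.76)/(4πk) = 0.03078/(4π·0.0362) = 0.06766 K/W
ΣR = 3.069×10^-6 + 0.06272 + 0.06766 = 0.1304 K/W
Q = ΔT/ΣR = (39.6 °C − 7.62 °C)/0.1304 = 245 W

Q = 245 W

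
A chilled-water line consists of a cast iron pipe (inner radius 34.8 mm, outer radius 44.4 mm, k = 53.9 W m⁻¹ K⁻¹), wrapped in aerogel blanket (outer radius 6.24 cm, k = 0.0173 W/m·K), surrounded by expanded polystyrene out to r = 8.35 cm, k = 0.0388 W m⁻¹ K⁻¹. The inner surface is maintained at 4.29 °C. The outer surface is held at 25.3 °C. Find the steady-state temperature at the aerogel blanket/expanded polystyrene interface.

Resistance network (inner→outer):
  R'_cast iron = ln(0.0444/0.0348)/(2πk) = 0.2436/(2π·53.9) = 7.194×10^-4 m·K/W
  R'_aerogel blanket = ln(0.0624/0.0444)/(2πk) = 0.3403/(2π·0.0173) = 3.131 m·K/W
  R'_expanded polystyrene = ln(0.0835/0.0624)/(2πk) = 0.2913/(2π·0.0388) = 1.195 m·K/W
ΣR = 7.194×10^-4 + 3.131 + 1.195 = 4.327 m·K/W
Q' = ΔT/ΣR = (4.29 °C − 25.3 °C)/4.327 = -4.856 W/m
From the inner boundary to the aerogel blanket/expanded polystyrene interface, ΣR_partial = 3.132 m·K/W.
T_interface = T_in − Q'·ΣR_partial = 4.29 °C − (-4.856)(3.132) = 19.5 °C

T = 19.5 °C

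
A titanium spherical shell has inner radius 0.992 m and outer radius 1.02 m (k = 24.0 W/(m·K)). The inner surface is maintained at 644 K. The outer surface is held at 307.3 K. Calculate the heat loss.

Q = 4πk·ΔT/(1/r₁ − 1/r₂) = 4π × 24.0 × 336.7 / (1/0.992 − 1/1.02) = 3.67×10^6 W

Q = 3670 kW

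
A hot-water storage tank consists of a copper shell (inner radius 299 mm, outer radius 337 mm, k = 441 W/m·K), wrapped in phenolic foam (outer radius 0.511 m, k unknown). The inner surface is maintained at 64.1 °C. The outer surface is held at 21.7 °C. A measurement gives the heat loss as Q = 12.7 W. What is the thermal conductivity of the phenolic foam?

k = 0.0241 W/m·K

ΣR = ΔT/Q = |64.1 − 21.7|/12.7 = 3.339 K/W
Known resistances:
  R_copper = (1/0.299 − 1/0.337)/(4πk) = 0.3771/(4π·441) = 6.805×10^-5 K/W
R_phenolic foam = ΣR − ΣR_known = 3.339 − 6.805×10^-5 = 3.339 K/W
(1/r₁−1/r₂)/(4πk) = 3.339 ⇒ k = 1.010/(4π·3.339) = 0.0241 W/m·K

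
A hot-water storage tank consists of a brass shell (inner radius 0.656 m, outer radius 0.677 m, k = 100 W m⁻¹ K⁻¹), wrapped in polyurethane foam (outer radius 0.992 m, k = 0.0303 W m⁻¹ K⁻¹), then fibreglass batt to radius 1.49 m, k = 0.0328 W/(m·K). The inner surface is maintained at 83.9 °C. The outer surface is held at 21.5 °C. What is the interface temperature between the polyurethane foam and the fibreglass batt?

T = 46.4 °C

Treat each layer as a resistance in series:
  R_brass = (1/0.656 − 1/0.677)/(4πk) = 0.04729/(4π·100) = 3.763×10^-5 K/W
  R_polyurethane foam = (1/0.677 − 1/0.992)/(4πk) = 0.4690/(4π·0.0303) = 1.232 K/W
  R_fibreglass batt = (1/0.992 − 1/1.49)/(4πk) = 0.3369/(4π·0.0328) = 0.8174 K/W
ΣR = 3.763×10^-5 + 1.232 + 0.8174 = 2.049 K/W
Q = ΔT/ΣR = (83.9 °C − 21.5 °C)/2.049 = 30.45 W
From the inner boundary to the polyurethane foam/fibreglass batt interface, ΣR_partial = 1.232 K/W.
T_interface = T_in − Q·ΣR_partial = 83.9 °C − (30.45)(1.232) = 46.4 °C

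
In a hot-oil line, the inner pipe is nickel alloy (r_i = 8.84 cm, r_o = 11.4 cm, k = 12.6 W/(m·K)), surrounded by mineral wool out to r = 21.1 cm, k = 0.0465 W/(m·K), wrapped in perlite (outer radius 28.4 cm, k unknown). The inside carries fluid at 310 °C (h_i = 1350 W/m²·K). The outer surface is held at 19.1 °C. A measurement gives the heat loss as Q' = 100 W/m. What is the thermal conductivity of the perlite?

ΣR = ΔT/Q' = |310 − 19.1|/100 = 2.909 m·K/W
Known resistances:
  R'_conv,in = 1/(2πr h) = 1/(2π·0.0884·1350) = 0.001334 m·K/W
  R'_nickel alloy = ln(0.114/0.0884)/(2πk) = 0.2543/(2π·12.6) = 0.003212 m·K/W
  R'_mineral wool = ln(0.211/0.114)/(2πk) = 0.6157/(2π·0.0465) = 2.107 m·K/W
R_perlite = ΣR − ΣR_known = 2.909 − 2.112 = 0.7970 m·K/W
ln(r₂/r₁)/(2πk) = 0.7970 ⇒ k = 0.2971/(2π·0.7970) = 0.0593 W/m·K

k = 0.0593 W/m·K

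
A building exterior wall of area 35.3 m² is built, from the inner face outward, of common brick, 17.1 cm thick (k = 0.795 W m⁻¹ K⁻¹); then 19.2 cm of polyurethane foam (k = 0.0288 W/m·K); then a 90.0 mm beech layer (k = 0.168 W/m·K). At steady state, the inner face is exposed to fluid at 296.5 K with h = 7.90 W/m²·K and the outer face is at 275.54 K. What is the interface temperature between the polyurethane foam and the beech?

Treat each layer as a resistance in series:
  R_conv,in = 1/(hA) = 1/(7.90·35.3) = 0.003586 K/W
  R_common brick = L/(kA) = 0.171/(0.795·35.3) = 0.006093 K/W
  R_polyurethane foam = L/(kA) = 0.192/(0.0288·35.3) = 0.1889 K/W
  R_beech = L/(kA) = 0.0900/(0.168·35.3) = 0.01518 K/W
ΣR = 0.003586 + 0.006093 + 0.1889 + 0.01518 = 0.2138 K/W
Q = ΔT/ΣR = (296.5 K − 275.54 K)/0.2138 = 98.04 W
From the inner boundary to the polyurethane foam/beech interface, ΣR_partial = 0.1986 K/W.
T_interface = T_in − Q·ΣR_partial = 296.5 K − (98.04)(0.1986) = 277.03 K

T = 277.03 K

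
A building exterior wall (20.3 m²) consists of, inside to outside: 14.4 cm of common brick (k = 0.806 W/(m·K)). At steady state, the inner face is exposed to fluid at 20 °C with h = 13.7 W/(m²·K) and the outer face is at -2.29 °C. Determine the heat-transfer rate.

Series thermal resistances, inner to outer:
  R_conv,in = 1/(hA) = 1/(13.7·20.3) = 0.003596 K/W
  R_common brick = L/(kA) = 0.144/(0.806·20.3) = 0.008801 K/W
ΣR = 0.003596 + 0.008801 = 0.01240 K/W
Q = ΔT/ΣR = (20 °C − -2.29 °C)/0.01240 = 1800 W

Q = 1800 W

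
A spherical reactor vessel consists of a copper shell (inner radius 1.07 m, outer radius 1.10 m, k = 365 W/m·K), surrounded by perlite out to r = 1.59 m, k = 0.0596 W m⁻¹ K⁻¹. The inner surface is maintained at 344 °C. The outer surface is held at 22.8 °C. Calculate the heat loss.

Series thermal resistances, inner to outer:
  R_copper = (1/1.07 − 1/1.10)/(4πk) = 0.02549/(4π·365) = 5.557×10^-6 K/W
  R_perlite = (1/1.10 − 1/1.59)/(4πk) = 0.2802/(4π·0.0596) = 0.3741 K/W
ΣR = 5.557×10^-6 + 0.3741 = 0.3741 K/W
Q = ΔT/ΣR = (344 °C − 22.8 °C)/0.3741 = 859 W

Q = 859 W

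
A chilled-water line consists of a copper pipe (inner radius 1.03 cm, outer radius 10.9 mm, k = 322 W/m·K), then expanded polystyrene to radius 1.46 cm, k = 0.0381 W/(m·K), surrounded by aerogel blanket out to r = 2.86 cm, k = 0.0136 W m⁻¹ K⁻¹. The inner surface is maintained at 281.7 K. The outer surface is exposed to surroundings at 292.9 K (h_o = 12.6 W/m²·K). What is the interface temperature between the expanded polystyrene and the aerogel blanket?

T = 283.1 K

Series thermal resistances, inner to outer:
  R'_copper = ln(0.0109/0.0103)/(2πk) = 0.05662/(2π·322) = 2.799×10^-5 m·K/W
  R'_expanded polystyrene = ln(0.0146/0.0109)/(2πk) = 0.2923/(2π·0.0381) = 1.221 m·K/W
  R'_aerogel blanket = ln(0.0286/0.0146)/(2πk) = 0.6724/(2π·0.0136) = 7.869 m·K/W
  R'_conv,out = 1/(2πr h) = 1/(2π·0.0286·12.6) = 0.4417 m·K/W
ΣR = 2.799×10^-5 + 1.221 + 7.869 + 0.4417 = 9.532 m·K/W
Q' = ΔT/ΣR = (281.7 K − 292.9 K)/9.532 = -1.175 W/m
From the inner boundary to the expanded polystyrene/aerogel blanket interface, ΣR_partial = 1.221 m·K/W.
T_interface = T_in − Q'·ΣR_partial = 281.7 K − (-1.175)(1.221) = 283.1 K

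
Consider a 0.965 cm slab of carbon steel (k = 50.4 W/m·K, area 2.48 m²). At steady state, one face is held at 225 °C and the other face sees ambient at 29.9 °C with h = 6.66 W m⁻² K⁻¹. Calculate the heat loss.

Q = 3.22 kW

Series thermal resistances, inner to outer:
  R_carbon steel = L/(kA) = 0.00965/(50.4·2.48) = 7.720×10^-5 K/W
  R_conv,out = 1/(hA) = 1/(6.66·2.48) = 0.06054 K/W
ΣR = 7.720×10^-5 + 0.06054 = 0.06062 K/W
Q = ΔT/ΣR = (225 °C − 29.9 °C)/0.06062 = 3220 W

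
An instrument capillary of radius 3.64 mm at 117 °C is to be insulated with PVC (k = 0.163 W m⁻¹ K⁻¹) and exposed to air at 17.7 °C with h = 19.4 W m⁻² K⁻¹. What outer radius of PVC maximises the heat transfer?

r_cr = 0.840 cm

For a cylinder, r_cr = k_ins/h = 0.163/19.4 = 0.00840 m = 0.840 cm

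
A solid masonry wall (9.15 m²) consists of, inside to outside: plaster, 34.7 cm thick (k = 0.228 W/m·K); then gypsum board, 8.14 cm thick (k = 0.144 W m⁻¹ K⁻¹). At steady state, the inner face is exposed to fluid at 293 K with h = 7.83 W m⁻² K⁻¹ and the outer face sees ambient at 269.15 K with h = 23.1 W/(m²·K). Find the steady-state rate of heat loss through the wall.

Q = 96.6 W

Treat each layer as a resistance in series:
  R_conv,in = 1/(hA) = 1/(7.83·9.15) = 0.01396 K/W
  R_plaster = L/(kA) = 0.347/(0.228·9.15) = 0.1663 K/W
  R_gypsum board = L/(kA) = 0.0814/(0.144·9.15) = 0.06178 K/W
  R_conv,out = 1/(hA) = 1/(23.1·9.15) = 0.004731 K/W
ΣR = 0.01396 + 0.1663 + 0.06178 + 0.004731 = 0.2468 K/W
Q = ΔT/ΣR = (293 K − 269.15 K)/0.2468 = 96.6 W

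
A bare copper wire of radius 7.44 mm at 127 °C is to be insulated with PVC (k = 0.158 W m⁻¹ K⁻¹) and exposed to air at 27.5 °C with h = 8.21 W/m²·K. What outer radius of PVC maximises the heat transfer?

r_cr = 1.92 cm

For a cylinder, r_cr = k_ins/h = 0.158/8.21 = 0.0192 m = 1.92 cm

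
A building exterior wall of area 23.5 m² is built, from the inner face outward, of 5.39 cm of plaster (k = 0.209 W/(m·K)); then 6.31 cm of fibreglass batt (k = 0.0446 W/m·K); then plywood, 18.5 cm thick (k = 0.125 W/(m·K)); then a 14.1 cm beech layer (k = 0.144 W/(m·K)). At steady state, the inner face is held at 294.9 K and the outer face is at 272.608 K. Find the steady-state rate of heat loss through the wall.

Resistance network (inner→outer):
  R_plaster = L/(kA) = 0.0539/(0.209·23.5) = 0.01097 K/W
  R_fibreglass batt = L/(kA) = 0.0631/(0.0446·23.5) = 0.06020 K/W
  R_plywood = L/(kA) = 0.185/(0.125·23.5) = 0.06298 K/W
  R_beech = L/(kA) = 0.141/(0.144·23.5) = 0.04167 K/W
ΣR = 0.01097 + 0.06020 + 0.06298 + 0.04167 = 0.1758 K/W
Q = ΔT/ΣR = (294.9 K − 272.608 K)/0.1758 = 127 W

Q = 127 W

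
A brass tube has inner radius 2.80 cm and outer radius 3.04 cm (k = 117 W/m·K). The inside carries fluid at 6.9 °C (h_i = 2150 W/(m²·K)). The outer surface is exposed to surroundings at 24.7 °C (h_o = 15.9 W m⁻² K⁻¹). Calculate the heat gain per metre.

Treat each layer as a resistance in series:
  R'_conv,in = 1/(2πr h) = 1/(2π·0.0280·2150) = 0.002644 m·K/W
  R'_brass = ln(0.0304/0.0280)/(2πk) = 0.08224/(2π·117) = 1.119×10^-4 m·K/W
  R'_conv,out = 1/(2πr h) = 1/(2π·0.0304·15.9) = 0.3293 m·K/W
ΣR = 0.002644 + 1.119×10^-4 + 0.3293 = 0.3321 m·K/W
Q' = ΔT/ΣR = (6.9 °C − 24.7 °C)/0.3321 = -53.6 W/m
(Negative Q' ⇒ heat flows inward; heat gain = 53.6 W/m.)

Q' = 53.6 W/m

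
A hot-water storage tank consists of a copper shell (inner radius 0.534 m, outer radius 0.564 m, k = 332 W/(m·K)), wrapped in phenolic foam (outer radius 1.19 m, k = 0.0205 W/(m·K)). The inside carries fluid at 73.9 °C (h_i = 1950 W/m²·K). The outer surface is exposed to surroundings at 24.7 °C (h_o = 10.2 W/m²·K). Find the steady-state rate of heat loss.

Resistance network (inner→outer):
  R_conv,in = 1/(4πr²h) = 1/(4π·0.534²·1950) = 1.431×10^-4 K/W
  R_copper = (1/0.534 − 1/0.564)/(4πk) = 0.09961/(4π·332) = 2.388×10^-5 K/W
  R_phenolic foam = (1/0.564 − 1/1.19)/(4πk) = 0.9327/(4π·0.0205) = 3.621 K/W
  R_conv,out = 1/(4πr²h) = 1/(4π·1.19²·10.2) = 0.005509 K/W
ΣR = 1.431×10^-4 + 2.388×10^-5 + 3.621 + 0.005509 = 3.627 K/W
Q = ΔT/ΣR = (73.9 °C − 24.7 °C)/3.627 = 13.6 W

Q = 13.6 W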